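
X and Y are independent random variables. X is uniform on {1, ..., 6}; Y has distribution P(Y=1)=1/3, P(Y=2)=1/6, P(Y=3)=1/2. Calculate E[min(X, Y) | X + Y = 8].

11/4

P(X + Y = 8) = 1/9.
Summing min(X,Y)·P(x,y) over outcomes with X + Y = 8 gives 11/36.
E[min(X, Y) | X + Y = 8] = (11/36) / (1/9) = 11/4.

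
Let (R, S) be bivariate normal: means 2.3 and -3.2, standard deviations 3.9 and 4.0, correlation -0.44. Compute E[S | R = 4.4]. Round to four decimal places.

For a bivariate normal, E[S | R=x] = μ_S + ρ·(σ_S/σ_R)·(x − μ_R).
E[S | R=4.4] = -3.2 + (-0.44)·(4.0/3.9)·(4.4 − (2.3)) = -3.2 + (-0.45128)·(2.1) = -4.1477.

-4.1477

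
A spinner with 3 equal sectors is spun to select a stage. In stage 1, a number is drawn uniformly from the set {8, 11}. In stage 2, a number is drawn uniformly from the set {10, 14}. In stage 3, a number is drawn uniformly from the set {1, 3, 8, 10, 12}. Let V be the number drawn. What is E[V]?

E[V | stage 1] = (8+11)/2 = 19/2.
E[V | stage 2] = (10+14)/2 = 12.
E[V | stage 3] = (1+3+8+10+12)/5 = 34/5.
By the law of total expectation,
E[V] = (1/3)·(19/2) + (1/3)·(12) + (1/3)·(34/5) = 283/30.

283/30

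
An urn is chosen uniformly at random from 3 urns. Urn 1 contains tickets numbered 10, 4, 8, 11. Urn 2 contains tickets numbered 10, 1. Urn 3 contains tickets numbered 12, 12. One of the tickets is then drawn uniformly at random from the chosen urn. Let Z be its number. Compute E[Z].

103/12

E[Z | urn 1] = (10+4+8+11)/4 = 33/4.
E[Z | urn 2] = (10+1)/2 = 11/2.
E[Z | urn 3] = (12+12)/2 = 12.
By the law of total expectation,
E[Z] = (1/3)·(33/4) + (1/3)·(11/2) + (1/3)·(12) = 103/12.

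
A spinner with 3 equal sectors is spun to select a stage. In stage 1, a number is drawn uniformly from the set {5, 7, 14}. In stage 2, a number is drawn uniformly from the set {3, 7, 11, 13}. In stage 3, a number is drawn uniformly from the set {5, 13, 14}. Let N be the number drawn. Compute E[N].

E[N | stage 1] = (5+7+14)/3 = 26/3.
E[N | stage 2] = (3+7+11+13)/4 = 17/2.
E[N | stage 3] = (5+13+14)/3 = 32/3.
By the law of total expectation,
E[N] = (1/3)·(26/3) + (1/3)·(17/2) + (1/3)·(32/3) = 167/18.

167/18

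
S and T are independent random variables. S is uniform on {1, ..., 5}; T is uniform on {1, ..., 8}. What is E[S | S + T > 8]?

P(S + T > 8) = 3/8.
Summing S·P(x,y) over outcomes with S + T > 8 gives 11/8.
E[S | S + T > 8] = (11/8) / (3/8) = 11/3.

11/3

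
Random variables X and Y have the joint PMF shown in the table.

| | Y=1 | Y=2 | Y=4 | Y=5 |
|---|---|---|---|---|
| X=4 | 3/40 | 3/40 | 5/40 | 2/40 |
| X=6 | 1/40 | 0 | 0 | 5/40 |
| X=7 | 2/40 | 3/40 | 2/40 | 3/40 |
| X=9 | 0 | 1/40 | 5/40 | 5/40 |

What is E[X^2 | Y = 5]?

764/15

P(Y = 5) = 3/8.
Σ X^2·P over the event = 16·(2/40) + 36·(5/40) + 49·(3/40) + 81·(5/40) = 191/10.
E[X^2 | Y = 5] = (191/10) / (3/8) = 764/15.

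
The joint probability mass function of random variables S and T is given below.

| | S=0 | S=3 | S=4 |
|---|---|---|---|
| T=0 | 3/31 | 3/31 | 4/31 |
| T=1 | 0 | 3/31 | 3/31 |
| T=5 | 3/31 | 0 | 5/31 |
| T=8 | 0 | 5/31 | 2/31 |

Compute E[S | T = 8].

23/7

P(T = 8) = 7/31.
Σ S·P over the event = 3·(5/31) + 4·(2/31) = 23/31.
E[S | T = 8] = (23/31) / (7/31) = 23/7.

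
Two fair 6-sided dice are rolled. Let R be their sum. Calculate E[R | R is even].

7

P(R is even) = 1/2.
Σ over the event: 2·1/36 + 4·1/12 + 6·5/36 + 8·5/36 + 10·1/12 + 12·1/36 = 7/2.
E[R | R is even] = (7/2) / (1/2) = 7.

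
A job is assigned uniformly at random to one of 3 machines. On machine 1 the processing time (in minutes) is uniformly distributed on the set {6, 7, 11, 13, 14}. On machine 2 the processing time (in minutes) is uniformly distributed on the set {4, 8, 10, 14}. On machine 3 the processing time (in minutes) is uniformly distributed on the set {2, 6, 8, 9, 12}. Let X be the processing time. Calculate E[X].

133/15

E[X | machine 1] = (6+7+11+13+14)/5 = 51/5.
E[X | machine 2] = (4+8+10+14)/4 = 9.
E[X | machine 3] = (2+6+8+9+12)/5 = 37/5.
By the law of total expectation,
E[X] = (1/3)·(51/5) + (1/3)·(9) + (1/3)·(37/5) = 133/15.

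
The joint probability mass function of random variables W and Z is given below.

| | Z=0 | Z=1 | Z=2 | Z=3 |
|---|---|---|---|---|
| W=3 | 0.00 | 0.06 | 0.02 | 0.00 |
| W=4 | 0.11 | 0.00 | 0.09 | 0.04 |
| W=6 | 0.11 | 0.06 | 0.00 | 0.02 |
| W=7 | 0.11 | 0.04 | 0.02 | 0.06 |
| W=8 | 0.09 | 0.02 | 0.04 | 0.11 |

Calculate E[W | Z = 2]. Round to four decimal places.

5.1765

P(Z = 2) = 0.17.
Σ W·P over the event = 3·(0.02) + 4·(0.09) + 7·(0.02) + 8·(0.04) = 0.88.
E[W | Z = 2] = (0.88) / (0.17) = 5.1765.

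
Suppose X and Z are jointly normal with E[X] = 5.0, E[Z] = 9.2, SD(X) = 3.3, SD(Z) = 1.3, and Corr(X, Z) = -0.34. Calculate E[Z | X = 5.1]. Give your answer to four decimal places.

9.1866

E[Z | X=x] = μ_Z + ρ(σ_Z/σ_X)(x − μ_X) for jointly normal variables.
E[Z | X=5.1] = 9.2 + (-0.34)·(1.3/3.3)·(5.1 − (5.0)) = 9.2 + (-0.13394)·(0.1) = 9.1866.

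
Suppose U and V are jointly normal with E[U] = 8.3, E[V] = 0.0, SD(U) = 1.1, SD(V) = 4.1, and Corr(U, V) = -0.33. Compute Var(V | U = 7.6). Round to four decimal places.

The conditional variance in a bivariate normal is σ_V²(1 − ρ²), independent of x.
Var(V | U=7.6) = (4.1)²·(1 − (-0.33)²) = 16.81·0.8911 = 14.9794.

14.9794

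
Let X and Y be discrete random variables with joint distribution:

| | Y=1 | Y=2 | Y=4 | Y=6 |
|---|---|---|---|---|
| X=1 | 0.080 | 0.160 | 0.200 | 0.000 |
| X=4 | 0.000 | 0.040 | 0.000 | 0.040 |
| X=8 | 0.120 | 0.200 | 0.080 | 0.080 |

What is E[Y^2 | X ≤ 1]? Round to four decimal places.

P(X ≤ 1) = 0.440.
Σ Y^2·P over the event = 1·(0.080) + 4·(0.160) + 16·(0.200) = 3.920.
E[Y^2 | X ≤ 1] = (3.920) / (0.440) = 8.9091.

8.9091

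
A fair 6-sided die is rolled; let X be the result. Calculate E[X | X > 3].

5

Given X > 3, X is equally likely to be any of {4, 5, 6}.
E[X | X > 3] = (4 + 5 + 6) / 3 = 5.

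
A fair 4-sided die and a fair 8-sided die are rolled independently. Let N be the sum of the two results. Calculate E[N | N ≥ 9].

P(N ≥ 9) = 5/16.
Σ over the event: 9·1/8 + 10·3/32 + 11·1/16 + 12·1/32 = 25/8.
E[N | N ≥ 9] = (25/8) / (5/16) = 10.

10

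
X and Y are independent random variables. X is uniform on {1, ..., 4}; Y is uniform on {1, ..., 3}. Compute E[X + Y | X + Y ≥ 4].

46/9

Outcomes with X + Y ≥ 4: (1,3), (2,2), (2,3), (3,1), (3,2), (3,3), (4,1), (4,2), (4,3), each with probability 1/12.
E[X + Y | X + Y ≥ 4] = (4 + 4 + 5 + 4 + 5 + 6 + 5 + 6 + 7) / 9 = 46/9.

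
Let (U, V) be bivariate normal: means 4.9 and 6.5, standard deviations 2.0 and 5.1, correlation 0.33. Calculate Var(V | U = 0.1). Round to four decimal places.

23.1775

For a bivariate normal, Var(V | U=x) = σ_V²(1 − ρ²).
Var(V | U=0.1) = (5.1)²·(1 − (0.33)²) = 26.01·0.8911 = 23.1775.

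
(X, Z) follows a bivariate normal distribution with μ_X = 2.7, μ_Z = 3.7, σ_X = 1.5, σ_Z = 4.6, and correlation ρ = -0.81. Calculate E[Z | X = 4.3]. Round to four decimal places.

E[Z | X=x] = μ_Z + ρ(σ_Z/σ_X)(x − μ_X) for jointly normal variables.
E[Z | X=4.3] = 3.7 + (-0.81)·(4.6/1.5)·(4.3 − (2.7)) = 3.7 + (-2.484)·(1.6) = -0.2744.

-0.2744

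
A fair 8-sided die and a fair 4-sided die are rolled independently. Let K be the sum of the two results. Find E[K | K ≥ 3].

P(K ≥ 3) = 31/32.
E[K | K ≥ 3] = (111/16) / (31/32) = 222/31.

222/31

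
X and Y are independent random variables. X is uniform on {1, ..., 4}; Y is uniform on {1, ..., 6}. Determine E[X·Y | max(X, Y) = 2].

P(max(X, Y) = 2) = 1/8.
Summing XY·P(x,y) over outcomes with max(X, Y) = 2 gives 1/3.
E[X·Y | max(X, Y) = 2] = (1/3) / (1/8) = 8/3.

8/3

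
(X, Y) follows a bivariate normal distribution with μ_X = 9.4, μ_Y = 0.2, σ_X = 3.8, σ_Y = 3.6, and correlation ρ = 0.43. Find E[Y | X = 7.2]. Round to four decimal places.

-0.6962

The regression of Y on X has slope ρ·σ_Y/σ_X and passes through (μ_X, μ_Y).
E[Y | X=7.2] = 0.2 + (0.43)·(3.6/3.8)·(7.2 − (9.4)) = 0.2 + (0.40737)·(-2.2) = -0.6962.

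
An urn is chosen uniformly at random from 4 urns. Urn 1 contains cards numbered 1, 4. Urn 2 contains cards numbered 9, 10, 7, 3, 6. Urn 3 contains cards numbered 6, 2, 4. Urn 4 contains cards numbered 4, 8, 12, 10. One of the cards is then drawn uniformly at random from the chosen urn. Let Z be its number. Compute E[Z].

E[Z | urn 1] = (1+4)/2 = 5/2.
E[Z | urn 2] = (9+10+7+3+6)/5 = 7.
E[Z | urn 3] = (6+2+4)/3 = 4.
E[Z | urn 4] = (4+8+12+10)/4 = 17/2.
E[Z] = (1/4)·(5/2) + (1/4)·(7) + (1/4)·(4) + (1/4)·(17/2) = 11/2.

11/2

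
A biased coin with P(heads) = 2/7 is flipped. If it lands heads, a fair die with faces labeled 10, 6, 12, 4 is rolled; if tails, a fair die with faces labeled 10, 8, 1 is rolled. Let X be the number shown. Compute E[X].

E[X | heads] = (10+6+12+4)/4 = 8.
E[X | tails] = (10+8+1)/3 = 19/3.
By the law of total expectation,
E[X] = (2/7)·(8) + (5/7)·(19/3) = 143/21.

143/21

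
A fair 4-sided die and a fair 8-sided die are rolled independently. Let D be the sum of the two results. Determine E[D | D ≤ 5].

P(D ≤ 5) = 5/16.
Σ over the event: 2·1/32 + 3·1/16 + 4·3/32 + 5·1/8 = 5/4.
E[D | D ≤ 5] = (5/4) / (5/16) = 4.

4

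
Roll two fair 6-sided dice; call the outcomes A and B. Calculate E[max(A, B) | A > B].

P(A > B) = 5/12.
Summing max(A,B)·P(x,y) over outcomes with A > B gives 35/18.
E[max(A, B) | A > B] = (35/18) / (5/12) = 14/3.

14/3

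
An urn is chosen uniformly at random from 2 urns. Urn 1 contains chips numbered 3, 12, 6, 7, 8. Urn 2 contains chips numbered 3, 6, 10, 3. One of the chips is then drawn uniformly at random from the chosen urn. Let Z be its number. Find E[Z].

127/20

E[Z | urn 1] = (3+12+6+7+8)/5 = 36/5.
E[Z | urn 2] = (3+6+10+3)/4 = 11/2.
By the law of total expectation,
E[Z] = (1/2)·(36/5) + (1/2)·(11/2) = 127/20.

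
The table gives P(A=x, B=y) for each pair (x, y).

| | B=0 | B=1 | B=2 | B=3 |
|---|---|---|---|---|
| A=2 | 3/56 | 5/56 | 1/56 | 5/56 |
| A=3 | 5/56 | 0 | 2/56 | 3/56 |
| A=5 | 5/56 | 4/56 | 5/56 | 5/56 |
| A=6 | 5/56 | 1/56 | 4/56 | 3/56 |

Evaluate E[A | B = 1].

P(B = 1) = 5/28.
Σ A·P over the event = 2·(5/56) + 5·(4/56) + 6·(1/56) = 9/14.
E[A | B = 1] = (9/14) / (5/28) = 18/5.

18/5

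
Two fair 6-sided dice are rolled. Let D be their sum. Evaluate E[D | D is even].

P(D is even) = 1/2.
Σ over the event: 2·1/36 + 4·1/12 + 6·5/36 + 8·5/36 + 10·1/12 + 12·1/36 = 7/2.
E[D | D is even] = (7/2) / (1/2) = 7.

7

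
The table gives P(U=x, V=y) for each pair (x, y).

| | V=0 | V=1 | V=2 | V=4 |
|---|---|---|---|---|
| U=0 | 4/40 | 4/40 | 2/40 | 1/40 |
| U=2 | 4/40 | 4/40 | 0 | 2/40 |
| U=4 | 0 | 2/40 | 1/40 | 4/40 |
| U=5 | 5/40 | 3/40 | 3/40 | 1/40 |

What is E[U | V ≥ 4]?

P(V ≥ 4) = 1/5.
Σ U·P over the event = 0·(1/40) + 2·(2/40) + 4·(4/40) + 5·(1/40) = 5/8.
E[U | V ≥ 4] = (5/8) / (1/5) = 25/8.

25/8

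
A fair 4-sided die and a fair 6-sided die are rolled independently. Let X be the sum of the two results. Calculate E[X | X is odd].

P(X is odd) = 1/2.
Σ over the event: 3·1/12 + 5·1/6 + 7·1/6 + 9·1/12 = 3.
E[X | X is odd] = (3) / (1/2) = 6.

6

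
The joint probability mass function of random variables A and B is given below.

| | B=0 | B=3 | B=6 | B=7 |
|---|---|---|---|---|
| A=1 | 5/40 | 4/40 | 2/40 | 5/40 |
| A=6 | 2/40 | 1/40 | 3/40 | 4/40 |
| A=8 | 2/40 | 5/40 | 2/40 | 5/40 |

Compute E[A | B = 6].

36/7

P(B = 6) = 7/40.
Summing A·P(A=x,B=y) over the conditioning event gives 9/10.
E[A | B = 6] = (9/10) / (7/40) = 36/7.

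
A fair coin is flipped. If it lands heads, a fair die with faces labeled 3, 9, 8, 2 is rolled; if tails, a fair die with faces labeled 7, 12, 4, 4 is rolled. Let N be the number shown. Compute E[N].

49/8

E[N | heads] = (3+9+8+2)/4 = 11/2.
E[N | tails] = (7+12+4+4)/4 = 27/4.
E[N] = (1/2)·(11/2) + (1/2)·(27/4) = 49/8.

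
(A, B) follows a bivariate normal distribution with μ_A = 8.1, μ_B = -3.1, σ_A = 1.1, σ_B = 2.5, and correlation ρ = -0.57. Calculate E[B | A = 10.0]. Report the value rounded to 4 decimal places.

The regression of B on A has slope ρ·σ_B/σ_A and passes through (μ_A, μ_B).
E[B | A=10.0] = -3.1 + (-0.57)·(2.5/1.1)·(10.0 − (8.1)) = -3.1 + (-1.29545)·(1.9) = -5.5614.

-5.5614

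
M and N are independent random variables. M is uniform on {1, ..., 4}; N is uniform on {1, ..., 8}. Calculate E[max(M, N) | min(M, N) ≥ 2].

109/21

P(min(M, N) ≥ 2) = 21/32.
Summing max(M,N)·P(x,y) over outcomes with min(M, N) ≥ 2 gives 109/32.
E[max(M, N) | min(M, N) ≥ 2] = (109/32) / (21/32) = 109/21.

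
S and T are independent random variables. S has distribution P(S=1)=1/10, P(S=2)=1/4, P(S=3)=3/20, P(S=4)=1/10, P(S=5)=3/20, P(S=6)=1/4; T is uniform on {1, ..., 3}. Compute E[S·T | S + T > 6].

279/23

P(S + T > 6) = 23/60.
Summing ST·P(x,y) over outcomes with S + T > 6 gives 93/20.
E[S·T | S + T > 6] = (93/20) / (23/60) = 279/23.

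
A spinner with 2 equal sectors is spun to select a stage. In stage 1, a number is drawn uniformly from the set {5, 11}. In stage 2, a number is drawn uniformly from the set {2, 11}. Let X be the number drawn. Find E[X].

29/4

E[X | stage 1] = (5+11)/2 = 8.
E[X | stage 2] = (2+11)/2 = 13/2.
By the law of total expectation,
E[X] = (1/2)·(8) + (1/2)·(13/2) = 29/4.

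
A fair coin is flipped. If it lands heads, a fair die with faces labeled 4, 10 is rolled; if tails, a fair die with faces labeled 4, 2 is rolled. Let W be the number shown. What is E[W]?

E[W | heads] = (4+10)/2 = 7.
E[W | tails] = (4+2)/2 = 3.
E[W] = (1/2)·(7) + (1/2)·(3) = 5.

5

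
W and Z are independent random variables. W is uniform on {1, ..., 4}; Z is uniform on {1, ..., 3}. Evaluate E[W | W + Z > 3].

Outcomes with W + Z > 3: (1,3), (2,2), (2,3), (3,1), (3,2), (3,3), (4,1), (4,2), (4,3), each with probability 1/12.
E[W | W + Z > 3] = (1 + 2 + 2 + 3 + 3 + 3 + 4 + 4 + 4) / 9 = 26/9.

26/9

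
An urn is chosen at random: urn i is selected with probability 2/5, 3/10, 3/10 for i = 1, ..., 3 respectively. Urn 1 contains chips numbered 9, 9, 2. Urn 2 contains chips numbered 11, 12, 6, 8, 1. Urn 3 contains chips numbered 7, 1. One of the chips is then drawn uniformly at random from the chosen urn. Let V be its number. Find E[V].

461/75

E[V | urn 1] = (9+9+2)/3 = 20/3.
E[V | urn 2] = (11+12+6+8+1)/5 = 38/5.
E[V | urn 3] = (7+1)/2 = 4.
By the law of total expectation,
E[V] = (2/5)·(20/3) + (3/10)·(38/5) + (3/10)·(4) = 461/75.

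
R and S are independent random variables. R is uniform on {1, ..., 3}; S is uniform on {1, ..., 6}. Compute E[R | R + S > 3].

32/15

P(R + S > 3) = 5/6.
Summing R·P(x,y) over outcomes with R + S > 3 gives 16/9.
E[R | R + S > 3] = (16/9) / (5/6) = 32/15.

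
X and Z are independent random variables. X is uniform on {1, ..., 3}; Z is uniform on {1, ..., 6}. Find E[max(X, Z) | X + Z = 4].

8/3

Outcomes with X + Z = 4: (1,3), (2,2), (3,1), each with probability 1/18.
E[max(X, Z) | X + Z = 4] = (3 + 2 + 3) / 3 = 8/3.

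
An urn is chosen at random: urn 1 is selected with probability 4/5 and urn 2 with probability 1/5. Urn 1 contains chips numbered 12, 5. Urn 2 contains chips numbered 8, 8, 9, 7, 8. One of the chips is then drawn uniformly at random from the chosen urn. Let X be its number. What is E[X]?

E[X | urn 1] = (12+5)/2 = 17/2.
E[X | urn 2] = (8+8+9+7+8)/5 = 8.
By the law of total expectation,
E[X] = (4/5)·(17/2) + (1/5)·(8) = 42/5.

42/5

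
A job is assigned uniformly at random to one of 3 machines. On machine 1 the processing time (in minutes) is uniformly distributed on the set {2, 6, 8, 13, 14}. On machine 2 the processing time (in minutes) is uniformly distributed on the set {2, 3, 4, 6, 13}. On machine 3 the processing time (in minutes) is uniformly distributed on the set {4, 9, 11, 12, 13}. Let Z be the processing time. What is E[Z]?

E[Z | machine 1] = (2+6+8+13+14)/5 = 43/5.
E[Z | machine 2] = (2+3+4+6+13)/5 = 28/5.
E[Z | machine 3] = (4+9+11+12+13)/5 = 49/5.
E[Z] = (1/3)·(43/5) + (1/3)·(28/5) + (1/3)·(49/5) = 8.

8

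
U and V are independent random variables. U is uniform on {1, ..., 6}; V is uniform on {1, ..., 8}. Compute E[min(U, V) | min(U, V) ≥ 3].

49/12

P(min(U, V) ≥ 3) = 1/2.
Summing min(U,V)·P(x,y) over outcomes with min(U, V) ≥ 3 gives 49/24.
E[min(U, V) | min(U, V) ≥ 3] = (49/24) / (1/2) = 49/12.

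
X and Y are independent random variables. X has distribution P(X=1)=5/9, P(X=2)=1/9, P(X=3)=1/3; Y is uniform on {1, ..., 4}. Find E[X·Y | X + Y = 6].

P(X + Y = 6) = 1/9.
Summing XY·P(x,y) over outcomes with X + Y = 6 gives 35/36.
E[X·Y | X + Y = 6] = (35/36) / (1/9) = 35/4.

35/4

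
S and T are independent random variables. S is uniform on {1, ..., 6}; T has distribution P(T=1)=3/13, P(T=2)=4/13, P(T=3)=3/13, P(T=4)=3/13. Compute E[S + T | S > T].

P(S > T) = 23/39.
Summing (S+T)·P(x,y) over outcomes with S > T gives 154/39.
E[S + T | S > T] = (154/39) / (23/39) = 154/23.

154/23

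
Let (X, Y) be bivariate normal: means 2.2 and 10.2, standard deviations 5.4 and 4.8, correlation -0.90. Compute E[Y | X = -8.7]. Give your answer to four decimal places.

For a bivariate normal, E[Y | X=x] = μ_Y + ρ·(σ_Y/σ_X)·(x − μ_X).
E[Y | X=-8.7] = 10.2 + (-0.90)·(4.8/5.4)·(-8.7 − (2.2)) = 10.2 + (-0.8)·(-10.9) = 18.9200.

18.9200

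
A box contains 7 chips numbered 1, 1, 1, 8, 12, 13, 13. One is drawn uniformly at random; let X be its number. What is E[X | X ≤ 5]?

1

P(X ≤ 5) = 3/7.
Σ over the event: 1·3/7 = 3/7.
E[X | X ≤ 5] = (3/7) / (3/7) = 1.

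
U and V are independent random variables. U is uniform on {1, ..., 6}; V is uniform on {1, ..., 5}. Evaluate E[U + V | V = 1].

9/2

Outcomes with V = 1: (1,1), (2,1), (3,1), (4,1), (5,1), (6,1), each with probability 1/30.
E[U + V | V = 1] = (2 + 3 + 4 + 5 + 6 + 7) / 6 = 9/2.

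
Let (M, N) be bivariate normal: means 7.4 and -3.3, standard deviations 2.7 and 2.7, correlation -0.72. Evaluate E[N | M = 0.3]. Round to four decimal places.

E[N | M=x] = μ_N + ρ(σ_N/σ_M)(x − μ_M) for jointly normal variables.
E[N | M=0.3] = -3.3 + (-0.72)·(2.7/2.7)·(0.3 − (7.4)) = -3.3 + (-0.72)·(-7.1) = 1.8120.

1.8120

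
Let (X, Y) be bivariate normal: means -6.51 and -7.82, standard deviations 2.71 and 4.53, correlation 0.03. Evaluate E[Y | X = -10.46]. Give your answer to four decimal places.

-8.0181

The regression of Y on X has slope ρ·σ_Y/σ_X and passes through (μ_X, μ_Y).
E[Y | X=-10.46] = -7.82 + (0.03)·(4.53/2.71)·(-10.46 − (-6.51)) = -7.82 + (0.050148)·(-3.95) = -8.0181.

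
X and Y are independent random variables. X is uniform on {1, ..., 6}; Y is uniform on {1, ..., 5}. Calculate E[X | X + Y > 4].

P(X + Y > 4) = 4/5.
Summing X·P(x,y) over outcomes with X + Y > 4 gives 19/6.
E[X | X + Y > 4] = (19/6) / (4/5) = 95/24.

95/24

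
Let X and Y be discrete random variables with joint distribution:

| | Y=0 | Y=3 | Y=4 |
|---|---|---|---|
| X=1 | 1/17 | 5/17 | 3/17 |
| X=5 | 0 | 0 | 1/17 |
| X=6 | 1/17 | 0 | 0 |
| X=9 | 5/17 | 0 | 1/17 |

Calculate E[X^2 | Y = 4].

109/5

P(Y = 4) = 5/17.
Σ X^2·P over the event = 1·(3/17) + 25·(1/17) + 81·(1/17) = 109/17.
E[X^2 | Y = 4] = (109/17) / (5/17) = 109/5.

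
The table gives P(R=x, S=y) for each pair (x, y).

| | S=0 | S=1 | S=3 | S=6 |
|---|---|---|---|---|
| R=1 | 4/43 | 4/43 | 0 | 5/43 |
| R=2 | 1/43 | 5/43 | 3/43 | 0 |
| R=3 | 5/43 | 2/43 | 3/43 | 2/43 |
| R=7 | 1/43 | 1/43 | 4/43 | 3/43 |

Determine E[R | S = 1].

9/4

P(S = 1) = 12/43.
Σ R·P over the event = 1·(4/43) + 2·(5/43) + 3·(2/43) + 7·(1/43) = 27/43.
E[R | S = 1] = (27/43) / (12/43) = 9/4.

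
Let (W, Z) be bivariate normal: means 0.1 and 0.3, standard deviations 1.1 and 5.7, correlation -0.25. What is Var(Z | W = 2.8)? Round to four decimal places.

Var(Z | W=x) = (1 − ρ²)·σ_Z².
Var(Z | W=2.8) = (5.7)²·(1 − (-0.25)²) = 32.49·0.9375 = 30.4594.

30.4594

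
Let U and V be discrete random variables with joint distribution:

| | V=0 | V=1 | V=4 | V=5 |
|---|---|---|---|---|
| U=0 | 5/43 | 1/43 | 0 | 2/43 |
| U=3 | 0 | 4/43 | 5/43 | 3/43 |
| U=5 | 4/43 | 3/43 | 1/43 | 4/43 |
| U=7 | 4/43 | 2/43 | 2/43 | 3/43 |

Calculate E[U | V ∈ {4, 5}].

P(V ∈ {4, 5}) = 20/43.
Σ U·P over the event = 0·(2/43) + 3·(5/43) + 3·(3/43) + 5·(1/43) + 5·(4/43) + 7·(2/43) + 7·(3/43) = 84/43.
E[U | V ∈ {4, 5}] = (84/43) / (20/43) = 21/5.

21/5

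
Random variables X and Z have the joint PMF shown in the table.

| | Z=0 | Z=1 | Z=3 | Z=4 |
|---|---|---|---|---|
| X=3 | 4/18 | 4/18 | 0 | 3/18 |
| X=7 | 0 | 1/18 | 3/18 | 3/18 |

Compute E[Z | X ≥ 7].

22/7

P(X ≥ 7) = 7/18.
Σ Z·P over the event = 1·(1/18) + 3·(3/18) + 4·(3/18) = 11/9.
E[Z | X ≥ 7] = (11/9) / (7/18) = 22/7.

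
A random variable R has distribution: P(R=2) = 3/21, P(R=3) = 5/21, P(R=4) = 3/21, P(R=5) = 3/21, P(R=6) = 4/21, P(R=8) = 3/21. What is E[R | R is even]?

P(R is even) = 13/21.
Σ over the event: 2·1/7 + 4·1/7 + 6·4/21 + 8·1/7 = 22/7.
E[R | R is even] = (22/7) / (13/21) = 66/13.

66/13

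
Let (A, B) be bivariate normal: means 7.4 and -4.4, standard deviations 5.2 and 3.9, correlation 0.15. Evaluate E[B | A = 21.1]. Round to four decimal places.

-2.8588

For a bivariate normal, E[B | A=x] = μ_B + ρ·(σ_B/σ_A)·(x − μ_A).
E[B | A=21.1] = -4.4 + (0.15)·(3.9/5.2)·(21.1 − (7.4)) = -4.4 + (0.1125)·(13.7) = -2.8588.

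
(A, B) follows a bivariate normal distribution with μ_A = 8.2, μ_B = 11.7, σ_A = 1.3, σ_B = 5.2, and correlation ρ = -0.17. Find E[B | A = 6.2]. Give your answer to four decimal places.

The regression of B on A has slope ρ·σ_B/σ_A and passes through (μ_A, μ_B).
E[B | A=6.2] = 11.7 + (-0.17)·(5.2/1.3)·(6.2 − (8.2)) = 11.7 + (-0.68)·(-2) = 13.0600.

13.0600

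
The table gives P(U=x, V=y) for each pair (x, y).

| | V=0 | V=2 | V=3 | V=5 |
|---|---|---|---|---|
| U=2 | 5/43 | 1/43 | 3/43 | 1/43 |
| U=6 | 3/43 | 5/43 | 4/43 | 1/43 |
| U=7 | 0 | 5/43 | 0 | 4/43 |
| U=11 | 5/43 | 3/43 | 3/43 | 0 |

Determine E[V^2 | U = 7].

40/3

P(U = 7) = 9/43.
Σ V^2·P over the event = 4·(5/43) + 25·(4/43) = 120/43.
E[V^2 | U = 7] = (120/43) / (9/43) = 40/3.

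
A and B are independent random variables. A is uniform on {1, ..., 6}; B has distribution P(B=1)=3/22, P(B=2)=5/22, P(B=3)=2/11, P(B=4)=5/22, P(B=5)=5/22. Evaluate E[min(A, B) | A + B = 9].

P(A + B = 9) = 7/66.
Summing min(A,B)·P(x,y) over outcomes with A + B = 9 gives 13/33.
E[min(A, B) | A + B = 9] = (13/33) / (7/66) = 26/7.

26/7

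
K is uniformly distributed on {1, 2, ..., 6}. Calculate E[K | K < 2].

1

Given K < 2, K is equally likely to be any of {1}.
E[K | K < 2] = (1) / 1 = 1.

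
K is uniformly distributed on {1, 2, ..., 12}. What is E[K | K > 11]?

Given K > 11, K is equally likely to be any of {12}.
E[K | K > 11] = (12) / 1 = 12.

12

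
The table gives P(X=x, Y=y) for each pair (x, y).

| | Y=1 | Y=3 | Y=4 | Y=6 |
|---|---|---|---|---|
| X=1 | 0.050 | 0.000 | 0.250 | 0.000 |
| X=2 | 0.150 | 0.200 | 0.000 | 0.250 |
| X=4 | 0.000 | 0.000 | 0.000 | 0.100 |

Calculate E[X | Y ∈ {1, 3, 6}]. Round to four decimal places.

P(Y ∈ {1, 3, 6}) = 0.750.
Σ X·P over the event = 1·(0.050) + 2·(0.150) + 2·(0.200) + 2·(0.250) + 4·(0.100) = 1.650.
E[X | Y ∈ {1, 3, 6}] = (1.650) / (0.750) = 2.2000.

2.2000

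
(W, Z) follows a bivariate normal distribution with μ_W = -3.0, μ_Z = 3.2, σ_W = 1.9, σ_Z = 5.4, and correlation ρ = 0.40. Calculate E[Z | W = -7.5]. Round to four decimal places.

For a bivariate normal, E[Z | W=x] = μ_Z + ρ·(σ_Z/σ_W)·(x − μ_W).
E[Z | W=-7.5] = 3.2 + (0.40)·(5.4/1.9)·(-7.5 − (-3.0)) = 3.2 + (1.13684)·(-4.5) = -1.9158.

-1.9158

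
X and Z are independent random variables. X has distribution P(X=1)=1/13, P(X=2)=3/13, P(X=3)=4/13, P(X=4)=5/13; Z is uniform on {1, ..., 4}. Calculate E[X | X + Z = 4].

19/8

P(X + Z = 4) = 2/13.
Summing X·P(x,y) over outcomes with X + Z = 4 gives 19/52.
E[X | X + Z = 4] = (19/52) / (2/13) = 19/8.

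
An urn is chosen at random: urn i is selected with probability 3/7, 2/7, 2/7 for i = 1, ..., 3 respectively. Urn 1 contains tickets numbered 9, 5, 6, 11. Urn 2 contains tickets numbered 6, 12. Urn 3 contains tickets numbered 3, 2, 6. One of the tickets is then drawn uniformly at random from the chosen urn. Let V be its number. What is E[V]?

583/84

E[V | urn 1] = (9+5+6+11)/4 = 31/4.
E[V | urn 2] = (6+12)/2 = 9.
E[V | urn 3] = (3+2+6)/3 = 11/3.
E[V] = (3/7)·(31/4) + (2/7)·(9) + (2/7)·(11/3) = 583/84.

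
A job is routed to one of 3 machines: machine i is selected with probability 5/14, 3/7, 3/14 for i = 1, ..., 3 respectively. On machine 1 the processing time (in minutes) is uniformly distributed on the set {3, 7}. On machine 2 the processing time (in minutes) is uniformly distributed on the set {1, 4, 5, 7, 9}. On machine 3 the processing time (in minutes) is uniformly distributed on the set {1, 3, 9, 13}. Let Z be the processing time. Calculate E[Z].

757/140

E[Z | machine 1] = (3+7)/2 = 5.
E[Z | machine 2] = (1+4+5+7+9)/5 = 26/5.
E[Z | machine 3] = (1+3+9+13)/4 = 13/2.
E[Z] = (5/14)·(5) + (3/7)·(26/5) + (3/14)·(13/2) = 757/140.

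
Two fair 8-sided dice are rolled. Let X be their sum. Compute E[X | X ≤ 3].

P(X ≤ 3) = 3/64.
Σ over the event: 2·1/64 + 3·1/32 = 1/8.
E[X | X ≤ 3] = (1/8) / (3/64) = 8/3.

8/3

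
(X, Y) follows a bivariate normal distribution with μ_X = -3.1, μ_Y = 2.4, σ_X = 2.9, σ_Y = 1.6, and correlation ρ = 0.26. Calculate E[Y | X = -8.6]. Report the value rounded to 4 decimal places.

1.6110

For a bivariate normal, E[Y | X=x] = μ_Y + ρ·(σ_Y/σ_X)·(x − μ_X).
E[Y | X=-8.6] = 2.4 + (0.26)·(1.6/2.9)·(-8.6 − (-3.1)) = 2.4 + (0.14345)·(-5.5) = 1.6110.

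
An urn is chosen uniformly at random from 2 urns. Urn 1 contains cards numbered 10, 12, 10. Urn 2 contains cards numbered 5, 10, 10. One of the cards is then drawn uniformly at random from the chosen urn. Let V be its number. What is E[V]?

19/2

E[V | urn 1] = (10+12+10)/3 = 32/3.
E[V | urn 2] = (5+10+10)/3 = 25/3.
E[V] = (1/2)·(32/3) + (1/2)·(25/3) = 19/2.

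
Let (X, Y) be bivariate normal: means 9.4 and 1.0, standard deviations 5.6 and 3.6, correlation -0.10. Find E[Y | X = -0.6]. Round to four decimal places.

1.6429

For a bivariate normal, E[Y | X=x] = μ_Y + ρ·(σ_Y/σ_X)·(x − μ_X).
E[Y | X=-0.6] = 1.0 + (-0.10)·(3.6/5.6)·(-0.6 − (9.4)) = 1.0 + (-0.064286)·(-10) = 1.6429.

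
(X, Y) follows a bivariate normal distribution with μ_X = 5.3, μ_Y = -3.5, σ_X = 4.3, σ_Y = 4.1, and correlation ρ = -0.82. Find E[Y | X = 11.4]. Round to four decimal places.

-8.2693

For a bivariate normal, E[Y | X=x] = μ_Y + ρ·(σ_Y/σ_X)·(x − μ_X).
E[Y | X=11.4] = -3.5 + (-0.82)·(4.1/4.3)·(11.4 − (5.3)) = -3.5 + (-0.78186)·(6.1) = -8.2693.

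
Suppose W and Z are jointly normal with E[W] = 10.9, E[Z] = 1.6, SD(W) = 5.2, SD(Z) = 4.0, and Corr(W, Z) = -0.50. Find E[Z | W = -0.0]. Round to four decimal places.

5.7923

For a bivariate normal, E[Z | W=x] = μ_Z + ρ·(σ_Z/σ_W)·(x − μ_W).
E[Z | W=-0.0] = 1.6 + (-0.50)·(4.0/5.2)·(-0.0 − (10.9)) = 1.6 + (-0.384615)·(-10.9) = 5.7923.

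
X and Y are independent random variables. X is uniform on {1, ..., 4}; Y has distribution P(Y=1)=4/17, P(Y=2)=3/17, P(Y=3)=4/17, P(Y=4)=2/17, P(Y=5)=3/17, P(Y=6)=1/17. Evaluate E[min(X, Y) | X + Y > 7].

P(X + Y > 7) = 11/68.
Summing min(X,Y)·P(x,y) over outcomes with X + Y > 7 gives 19/34.
E[min(X, Y) | X + Y > 7] = (19/34) / (11/68) = 38/11.

38/11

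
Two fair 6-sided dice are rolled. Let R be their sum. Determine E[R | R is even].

P(R is even) = 1/2.
Σ over the event: 2·1/36 + 4·1/12 + 6·5/36 + 8·5/36 + 10·1/12 + 12·1/36 = 7/2.
E[R | R is even] = (7/2) / (1/2) = 7.

7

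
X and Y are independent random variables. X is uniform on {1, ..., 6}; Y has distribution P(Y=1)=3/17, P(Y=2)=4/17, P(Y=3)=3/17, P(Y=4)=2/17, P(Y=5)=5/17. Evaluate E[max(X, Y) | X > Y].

P(X > Y) = 49/102.
Summing max(X,Y)·P(x,y) over outcomes with X > Y gives 229/102.
E[max(X, Y) | X > Y] = (229/102) / (49/102) = 229/49.

229/49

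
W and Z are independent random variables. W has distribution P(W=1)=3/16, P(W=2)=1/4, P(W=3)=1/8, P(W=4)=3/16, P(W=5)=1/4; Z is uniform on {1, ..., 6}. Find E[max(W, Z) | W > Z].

136/33

P(W > Z) = 11/32.
Summing max(W,Z)·P(x,y) over outcomes with W > Z gives 17/12.
E[max(W, Z) | W > Z] = (17/12) / (11/32) = 136/33.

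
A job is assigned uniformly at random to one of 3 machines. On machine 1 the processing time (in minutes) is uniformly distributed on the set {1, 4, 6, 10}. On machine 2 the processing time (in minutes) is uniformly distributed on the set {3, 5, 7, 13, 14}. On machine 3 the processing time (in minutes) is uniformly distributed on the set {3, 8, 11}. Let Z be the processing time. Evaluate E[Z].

E[Z | machine 1] = (1+4+6+10)/4 = 21/4.
E[Z | machine 2] = (3+5+7+13+14)/5 = 42/5.
E[Z | machine 3] = (3+8+11)/3 = 22/3.
By the law of total expectation,
E[Z] = (1/3)·(21/4) + (1/3)·(42/5) + (1/3)·(22/3) = 1259/180.

1259/180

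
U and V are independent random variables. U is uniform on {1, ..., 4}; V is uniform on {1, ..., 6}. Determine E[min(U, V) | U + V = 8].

3

Outcomes with U + V = 8: (2,6), (3,5), (4,4), each with probability 1/24.
E[min(U, V) | U + V = 8] = (2 + 3 + 4) / 3 = 3.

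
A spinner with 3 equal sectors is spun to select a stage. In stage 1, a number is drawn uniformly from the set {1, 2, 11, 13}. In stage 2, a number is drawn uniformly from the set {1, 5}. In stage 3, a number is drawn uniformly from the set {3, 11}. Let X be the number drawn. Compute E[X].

67/12

E[X | stage 1] = (1+2+11+13)/4 = 27/4.
E[X | stage 2] = (1+5)/2 = 3.
E[X | stage 3] = (3+11)/2 = 7.
E[X] = (1/3)·(27/4) + (1/3)·(3) + (1/3)·(7) = 67/12.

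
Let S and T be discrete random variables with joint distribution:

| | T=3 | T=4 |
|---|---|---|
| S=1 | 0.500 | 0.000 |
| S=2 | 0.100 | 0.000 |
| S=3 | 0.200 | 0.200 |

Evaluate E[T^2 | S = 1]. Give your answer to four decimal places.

P(S = 1) = 0.500.
Σ T^2·P over the event = 9·(0.500) = 4.500.
E[T^2 | S = 1] = (4.500) / (0.500) = 9.0000.

9.0000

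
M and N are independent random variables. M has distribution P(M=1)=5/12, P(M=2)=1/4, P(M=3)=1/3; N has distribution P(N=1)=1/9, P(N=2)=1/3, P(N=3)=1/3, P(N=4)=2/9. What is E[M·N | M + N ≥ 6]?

126/13

P(M + N ≥ 6) = 13/54.
Summing MN·P(x,y) over outcomes with M + N ≥ 6 gives 7/3.
E[M·N | M + N ≥ 6] = (7/3) / (13/54) = 126/13.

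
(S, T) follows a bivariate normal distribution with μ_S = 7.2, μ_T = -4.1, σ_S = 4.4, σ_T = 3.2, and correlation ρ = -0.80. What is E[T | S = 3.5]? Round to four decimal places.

-1.9473

E[T | S=x] = μ_T + ρ(σ_T/σ_S)(x − μ_S) for jointly normal variables.
E[T | S=3.5] = -4.1 + (-0.80)·(3.2/4.4)·(3.5 − (7.2)) = -4.1 + (-0.58182)·(-3.7) = -1.9473.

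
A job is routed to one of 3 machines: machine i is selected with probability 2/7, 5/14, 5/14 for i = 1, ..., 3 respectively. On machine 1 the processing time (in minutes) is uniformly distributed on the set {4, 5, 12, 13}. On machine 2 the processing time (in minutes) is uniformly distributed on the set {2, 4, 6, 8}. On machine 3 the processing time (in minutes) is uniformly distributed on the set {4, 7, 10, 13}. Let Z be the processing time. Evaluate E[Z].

29/4

E[Z | machine 1] = (4+5+12+13)/4 = 17/2.
E[Z | machine 2] = (2+4+6+8)/4 = 5.
E[Z | machine 3] = (4+7+10+13)/4 = 17/2.
By the law of total expectation,
E[Z] = (2/7)·(17/2) + (5/14)·(5) + (5/14)·(17/2) = 29/4.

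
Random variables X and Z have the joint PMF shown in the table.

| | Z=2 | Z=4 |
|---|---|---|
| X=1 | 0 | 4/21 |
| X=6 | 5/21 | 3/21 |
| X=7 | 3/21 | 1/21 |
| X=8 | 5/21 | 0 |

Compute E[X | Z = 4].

P(Z = 4) = 8/21.
Σ X·P over the event = 1·(4/21) + 6·(3/21) + 7·(1/21) = 29/21.
E[X | Z = 4] = (29/21) / (8/21) = 29/8.

29/8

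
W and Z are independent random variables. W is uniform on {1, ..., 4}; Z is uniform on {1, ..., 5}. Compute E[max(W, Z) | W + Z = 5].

Outcomes with W + Z = 5: (1,4), (2,3), (3,2), (4,1), each with probability 1/20.
E[max(W, Z) | W + Z = 5] = (4 + 3 + 3 + 4) / 4 = 7/2.

7/2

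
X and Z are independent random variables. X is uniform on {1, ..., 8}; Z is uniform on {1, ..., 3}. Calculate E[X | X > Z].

49/9

P(X > Z) = 3/4.
Summing X·P(x,y) over outcomes with X > Z gives 49/12.
E[X | X > Z] = (49/12) / (3/4) = 49/9.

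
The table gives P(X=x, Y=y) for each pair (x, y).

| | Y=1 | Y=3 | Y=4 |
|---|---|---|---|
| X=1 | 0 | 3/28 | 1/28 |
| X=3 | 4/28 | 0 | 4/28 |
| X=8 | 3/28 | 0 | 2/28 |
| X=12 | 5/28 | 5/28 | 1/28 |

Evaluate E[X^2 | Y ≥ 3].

129/2

P(Y ≥ 3) = 4/7.
Σ X^2·P over the event = 1·(3/28) + 1·(1/28) + 9·(4/28) + 64·(2/28) + 144·(5/28) + 144·(1/28) = 258/7.
E[X^2 | Y ≥ 3] = (258/7) / (4/7) = 129/2.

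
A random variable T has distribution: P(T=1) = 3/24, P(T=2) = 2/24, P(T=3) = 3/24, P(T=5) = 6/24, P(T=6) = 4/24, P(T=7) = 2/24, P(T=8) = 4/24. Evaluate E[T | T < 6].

23/7

P(T < 6) = 7/12.
Σ over the event: 1·1/8 + 2·1/12 + 3·1/8 + 5·1/4 = 23/12.
E[T | T < 6] = (23/12) / (7/12) = 23/7.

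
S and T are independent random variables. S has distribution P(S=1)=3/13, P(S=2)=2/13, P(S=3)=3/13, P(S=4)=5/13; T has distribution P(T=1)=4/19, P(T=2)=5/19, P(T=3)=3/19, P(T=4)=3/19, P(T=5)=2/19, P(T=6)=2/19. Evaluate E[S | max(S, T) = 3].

43/17

P(max(S, T) = 3) = 51/247.
Summing S·P(x,y) over outcomes with max(S, T) = 3 gives 129/247.
E[S | max(S, T) = 3] = (129/247) / (51/247) = 43/17.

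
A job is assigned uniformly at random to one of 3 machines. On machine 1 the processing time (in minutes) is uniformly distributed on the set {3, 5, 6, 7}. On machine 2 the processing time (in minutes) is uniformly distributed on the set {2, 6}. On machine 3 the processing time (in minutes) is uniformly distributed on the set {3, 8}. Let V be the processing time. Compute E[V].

E[V | machine 1] = (3+5+6+7)/4 = 21/4.
E[V | machine 2] = (2+6)/2 = 4.
E[V | machine 3] = (3+8)/2 = 11/2.
E[V] = (1/3)·(21/4) + (1/3)·(4) + (1/3)·(11/2) = 59/12.

59/12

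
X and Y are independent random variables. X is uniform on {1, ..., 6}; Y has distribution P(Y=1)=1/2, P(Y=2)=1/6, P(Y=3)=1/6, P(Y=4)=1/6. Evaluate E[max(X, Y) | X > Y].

P(X > Y) = 2/3.
Summing max(X,Y)·P(x,y) over outcomes with X > Y gives 26/9.
E[max(X, Y) | X > Y] = (26/9) / (2/3) = 13/3.

13/3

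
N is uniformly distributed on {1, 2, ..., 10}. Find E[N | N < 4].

2

Given N < 4, N is equally likely to be any of {1, 2, 3}.
E[N | N < 4] = (1 + 2 + 3) / 3 = 2.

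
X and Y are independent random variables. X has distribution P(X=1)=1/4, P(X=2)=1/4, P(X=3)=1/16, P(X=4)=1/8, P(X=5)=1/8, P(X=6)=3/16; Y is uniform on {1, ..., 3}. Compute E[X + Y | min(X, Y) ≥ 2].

P(min(X, Y) ≥ 2) = 1/2.
Summing (X+Y)·P(x,y) over outcomes with min(X, Y) ≥ 2 gives 77/24.
E[X + Y | min(X, Y) ≥ 2] = (77/24) / (1/2) = 77/12.

77/12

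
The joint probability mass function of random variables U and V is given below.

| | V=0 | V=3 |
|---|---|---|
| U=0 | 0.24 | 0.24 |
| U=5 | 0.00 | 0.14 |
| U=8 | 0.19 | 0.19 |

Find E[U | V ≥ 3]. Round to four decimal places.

3.8947

P(V ≥ 3) = 0.57.
Σ U·P over the event = 0·(0.24) + 5·(0.14) + 8·(0.19) = 2.22.
E[U | V ≥ 3] = (2.22) / (0.57) = 3.8947.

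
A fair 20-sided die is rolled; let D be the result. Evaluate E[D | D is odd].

10

Given D is odd, D is equally likely to be any of {1, 3, 5, 7, 9, 11, 13, 15, 17, 19}.
E[D | D is odd] = (1 + 3 + 5 + 7 + 9 + 11 + 13 + 15 + 17 + 19) / 10 = 10.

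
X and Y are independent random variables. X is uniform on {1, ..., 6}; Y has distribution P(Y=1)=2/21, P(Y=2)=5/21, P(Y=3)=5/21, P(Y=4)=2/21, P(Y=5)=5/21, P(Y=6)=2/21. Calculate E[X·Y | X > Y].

P(X > Y) = 3/7.
Summing XY·P(x,y) over outcomes with X > Y gives 683/126.
E[X·Y | X > Y] = (683/126) / (3/7) = 683/54.

683/54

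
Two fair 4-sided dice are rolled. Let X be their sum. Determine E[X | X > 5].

P(X > 5) = 3/8.
Σ over the event: 6·3/16 + 7·1/8 + 8·1/16 = 5/2.
E[X | X > 5] = (5/2) / (3/8) = 20/3.

20/3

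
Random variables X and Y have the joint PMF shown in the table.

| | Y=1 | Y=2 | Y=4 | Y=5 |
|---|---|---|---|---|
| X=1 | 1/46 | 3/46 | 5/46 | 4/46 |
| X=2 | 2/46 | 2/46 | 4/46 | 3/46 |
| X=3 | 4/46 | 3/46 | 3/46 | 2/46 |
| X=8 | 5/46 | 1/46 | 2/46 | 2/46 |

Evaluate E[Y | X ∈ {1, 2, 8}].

109/34

P(X ∈ {1, 2, 8}) = 17/23.
Summing Y·P(X=x,Y=y) over the conditioning event gives 109/46.
E[Y | X ∈ {1, 2, 8}] = (109/46) / (17/23) = 109/34.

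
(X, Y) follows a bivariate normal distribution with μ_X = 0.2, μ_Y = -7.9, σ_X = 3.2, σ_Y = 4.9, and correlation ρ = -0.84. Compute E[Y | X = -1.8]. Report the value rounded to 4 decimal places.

-5.3275

The regression of Y on X has slope ρ·σ_Y/σ_X and passes through (μ_X, μ_Y).
E[Y | X=-1.8] = -7.9 + (-0.84)·(4.9/3.2)·(-1.8 − (0.2)) = -7.9 + (-1.28625)·(-2) = -5.3275.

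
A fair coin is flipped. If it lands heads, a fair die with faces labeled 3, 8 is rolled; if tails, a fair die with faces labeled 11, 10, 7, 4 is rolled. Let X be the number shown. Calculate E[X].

E[X | heads] = (3+8)/2 = 11/2.
E[X | tails] = (11+10+7+4)/4 = 8.
E[X] = (1/2)·(11/2) + (1/2)·(8) = 27/4.

27/4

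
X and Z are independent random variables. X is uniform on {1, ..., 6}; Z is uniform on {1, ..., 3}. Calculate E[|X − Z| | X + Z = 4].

P(X + Z = 4) = 1/6.
Summing |X−Z|·P(x,y) over outcomes with X + Z = 4 gives 2/9.
E[|X − Z| | X + Z = 4] = (2/9) / (1/6) = 4/3.

4/3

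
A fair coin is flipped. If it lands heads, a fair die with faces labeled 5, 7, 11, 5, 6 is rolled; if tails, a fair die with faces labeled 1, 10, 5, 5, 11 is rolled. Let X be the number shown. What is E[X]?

33/5

E[X | heads] = (5+7+11+5+6)/5 = 34/5.
E[X | tails] = (1+10+5+5+11)/5 = 32/5.
By the law of total expectation,
E[X] = (1/2)·(34/5) + (1/2)·(32/5) = 33/5.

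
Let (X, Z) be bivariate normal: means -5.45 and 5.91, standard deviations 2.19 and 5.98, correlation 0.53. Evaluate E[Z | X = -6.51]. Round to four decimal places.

4.3760

E[Z | X=x] = μ_Z + ρ(σ_Z/σ_X)(x − μ_X) for jointly normal variables.
E[Z | X=-6.51] = 5.91 + (0.53)·(5.98/2.19)·(-6.51 − (-5.45)) = 5.91 + (1.4472)·(-1.06) = 4.3760.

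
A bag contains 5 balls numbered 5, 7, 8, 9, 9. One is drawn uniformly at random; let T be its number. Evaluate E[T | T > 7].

26/3

P(T > 7) = 3/5.
Σ over the event: 8·1/5 + 9·2/5 = 26/5.
E[T | T > 7] = (26/5) / (3/5) = 26/3.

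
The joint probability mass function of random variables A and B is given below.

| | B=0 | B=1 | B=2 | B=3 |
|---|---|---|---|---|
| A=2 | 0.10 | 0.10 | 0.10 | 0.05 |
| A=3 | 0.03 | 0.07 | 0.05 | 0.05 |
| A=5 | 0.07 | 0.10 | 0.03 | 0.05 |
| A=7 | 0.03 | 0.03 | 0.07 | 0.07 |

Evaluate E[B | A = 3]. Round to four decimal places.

P(A = 3) = 0.20.
Σ B·P over the event = 0·(0.03) + 1·(0.07) + 2·(0.05) + 3·(0.05) = 0.32.
E[B | A = 3] = (0.32) / (0.20) = 1.6000.

1.6000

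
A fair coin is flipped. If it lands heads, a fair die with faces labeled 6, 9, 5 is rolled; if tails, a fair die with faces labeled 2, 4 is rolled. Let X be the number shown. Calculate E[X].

29/6

E[X | heads] = (6+9+5)/3 = 20/3.
E[X | tails] = (2+4)/2 = 3.
E[X] = (1/2)·(20/3) + (1/2)·(3) = 29/6.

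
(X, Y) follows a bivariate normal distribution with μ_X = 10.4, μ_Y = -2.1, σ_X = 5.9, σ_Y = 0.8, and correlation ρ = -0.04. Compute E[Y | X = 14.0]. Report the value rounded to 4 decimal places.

The regression of Y on X has slope ρ·σ_Y/σ_X and passes through (μ_X, μ_Y).
E[Y | X=14.0] = -2.1 + (-0.04)·(0.8/5.9)·(14.0 − (10.4)) = -2.1 + (-0.0054237)·(3.6) = -2.1195.

-2.1195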